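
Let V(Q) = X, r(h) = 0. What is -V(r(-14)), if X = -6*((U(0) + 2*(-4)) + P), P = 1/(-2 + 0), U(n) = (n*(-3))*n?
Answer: -51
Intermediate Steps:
U(n) = -3*n**2 (U(n) = (-3*n)*n = -3*n**2)
P = -1/2 (P = 1/(-2) = -1/2 ≈ -0.50000)
X = 51 (X = -6*((-3*0**2 + 2*(-4)) - 1/2) = -6*((-3*0 - 8) - 1/2) = -6*((0 - 8) - 1/2) = -6*(-8 - 1/2) = -6*(-17/2) = 51)
V(Q) = 51
-V(r(-14)) = -1*51 = -51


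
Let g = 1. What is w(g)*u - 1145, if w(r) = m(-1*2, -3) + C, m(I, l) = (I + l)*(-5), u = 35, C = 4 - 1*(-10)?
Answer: 220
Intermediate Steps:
C = 14 (C = 4 + 10 = 14)
m(I, l) = -5*I - 5*l
w(r) = 39 (w(r) = (-(-5)*2 - 5*(-3)) + 14 = (-5*(-2) + 15) + 14 = (10 + 15) + 14 = 25 + 14 = 39)
w(g)*u - 1145 = 39*35 - 1145 = 1365 - 1145 = 220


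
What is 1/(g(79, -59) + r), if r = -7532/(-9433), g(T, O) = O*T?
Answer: -9433/43959681 ≈ -0.00021458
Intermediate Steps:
r = 7532/9433 (r = -7532*(-1/9433) = 7532/9433 ≈ 0.79847)
1/(g(79, -59) + r) = 1/(-59*79 + 7532/9433) = 1/(-4661 + 7532/9433) = 1/(-43959681/9433) = -9433/43959681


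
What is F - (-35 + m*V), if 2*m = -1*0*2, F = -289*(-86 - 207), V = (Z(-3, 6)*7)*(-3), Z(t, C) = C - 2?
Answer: 84712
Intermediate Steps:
Z(t, C) = -2 + C
V = -84 (V = ((-2 + 6)*7)*(-3) = (4*7)*(-3) = 28*(-3) = -84)
F = 84677 (F = -289*(-293) = 84677)
m = 0 (m = (-1*0*2)/2 = (0*2)/2 = (½)*0 = 0)
F - (-35 + m*V) = 84677 - (-35 + 0*(-84)) = 84677 - (-35 + 0) = 84677 - 1*(-35) = 84677 + 35 = 84712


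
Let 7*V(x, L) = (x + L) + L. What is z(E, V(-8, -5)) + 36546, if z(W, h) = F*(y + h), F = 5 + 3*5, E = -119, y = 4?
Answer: 256022/7 ≈ 36575.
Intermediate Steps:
F = 20 (F = 5 + 15 = 20)
V(x, L) = x/7 + 2*L/7 (V(x, L) = ((x + L) + L)/7 = ((L + x) + L)/7 = (x + 2*L)/7 = x/7 + 2*L/7)
z(W, h) = 80 + 20*h (z(W, h) = 20*(4 + h) = 80 + 20*h)
z(E, V(-8, -5)) + 36546 = (80 + 20*((⅐)*(-8) + (2/7)*(-5))) + 36546 = (80 + 20*(-8/7 - 10/7)) + 36546 = (80 + 20*(-18/7)) + 36546 = (80 - 360/7) + 36546 = 200/7 + 36546 = 256022/7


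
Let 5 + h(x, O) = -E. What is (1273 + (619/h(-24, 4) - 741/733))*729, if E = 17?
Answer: 14622551001/16126 ≈ 9.0677e+5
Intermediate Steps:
h(x, O) = -22 (h(x, O) = -5 - 1*17 = -5 - 17 = -22)
(1273 + (619/h(-24, 4) - 741/733))*729 = (1273 + (619/(-22) - 741/733))*729 = (1273 + (619*(-1/22) - 741*1/733))*729 = (1273 + (-619/22 - 741/733))*729 = (1273 - 470029/16126)*729 = (20058369/16126)*729 = 14622551001/16126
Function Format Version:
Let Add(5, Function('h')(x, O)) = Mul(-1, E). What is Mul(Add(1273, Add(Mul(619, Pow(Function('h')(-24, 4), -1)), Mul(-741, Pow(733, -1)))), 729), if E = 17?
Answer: Rational(14622551001, 16126) ≈ 9.0677e+5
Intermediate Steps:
Function('h')(x, O) = -22 (Function('h')(x, O) = Add(-5, Mul(-1, 17)) = Add(-5, -17) = -22)
Mul(Add(1273, Add(Mul(619, Pow(Function('h')(-24, 4), -1)), Mul(-741, Pow(733, -1)))), 729) = Mul(Add(1273, Add(Mul(619, Pow(-22, -1)), Mul(-741, Pow(733, -1)))), 729) = Mul(Add(1273, Add(Mul(619, Rational(-1, 22)), Mul(-741, Rational(1, 733)))), 729) = Mul(Add(1273, Add(Rational(-619, 22), Rational(-741, 733))), 729) = Mul(Add(1273, Rational(-470029, 16126)), 729) = Mul(Rational(20058369, 16126), 729) = Rational(14622551001, 16126)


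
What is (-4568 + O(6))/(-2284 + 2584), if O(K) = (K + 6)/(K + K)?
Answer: -4567/300 ≈ -15.223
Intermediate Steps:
O(K) = (6 + K)/(2*K) (O(K) = (6 + K)/((2*K)) = (6 + K)*(1/(2*K)) = (6 + K)/(2*K))
(-4568 + O(6))/(-2284 + 2584) = (-4568 + (1/2)*(6 + 6)/6)/(-2284 + 2584) = (-4568 + (1/2)*(1/6)*12)/300 = (-4568 + 1)*(1/300) = -4567*1/300 = -4567/300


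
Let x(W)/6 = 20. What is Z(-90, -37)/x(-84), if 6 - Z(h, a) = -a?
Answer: -31/120 ≈ -0.25833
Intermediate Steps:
Z(h, a) = 6 + a (Z(h, a) = 6 - (-1)*a = 6 + a)
x(W) = 120 (x(W) = 6*20 = 120)
Z(-90, -37)/x(-84) = (6 - 37)/120 = -31*1/120 = -31/120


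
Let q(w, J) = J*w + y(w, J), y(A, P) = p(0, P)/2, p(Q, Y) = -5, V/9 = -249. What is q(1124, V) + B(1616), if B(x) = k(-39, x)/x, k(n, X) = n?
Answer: -4070520623/1616 ≈ -2.5189e+6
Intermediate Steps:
V = -2241 (V = 9*(-249) = -2241)
y(A, P) = -5/2
q(w, J) = -5/2 + J*w (q(w, J) = J*w - 5/2 = -5/2 + J*w)
B(x) = -39/x
q(1124, V) + B(1616) = (-5/2 - 2241*1124) - 39/1616 = (-5/2 - 2518884) - 39*1/1616 = -5037773/2 - 39/1616 = -4070520623/1616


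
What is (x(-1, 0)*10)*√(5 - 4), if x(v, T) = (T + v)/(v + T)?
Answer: 10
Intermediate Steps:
x(v, T) = 1 (x(v, T) = (T + v)/(T + v) = 1)
(x(-1, 0)*10)*√(5 - 4) = (1*10)*√(5 - 4) = 10*√1 = 10*1 = 10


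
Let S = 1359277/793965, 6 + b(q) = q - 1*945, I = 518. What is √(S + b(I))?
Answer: 4*I*√16992219001695/793965 ≈ 20.767*I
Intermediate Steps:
b(q) = -951 + q (b(q) = -6 + (q - 1*945) = -6 + (q - 945) = -6 + (-945 + q) = -951 + q)
S = 1359277/793965 (S = 1359277*(1/793965) = 1359277/793965 ≈ 1.7120)
√(S + b(I)) = √(1359277/793965 + (-951 + 518)) = √(1359277/793965 - 433) = √(-342427568/793965) = 4*I*√16992219001695/793965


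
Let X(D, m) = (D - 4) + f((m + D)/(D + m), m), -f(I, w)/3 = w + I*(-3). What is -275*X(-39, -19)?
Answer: -6325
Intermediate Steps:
f(I, w) = -3*w + 9*I (f(I, w) = -3*(w + I*(-3)) = -3*(w - 3*I) = -3*w + 9*I)
X(D, m) = 5 + D - 3*m (X(D, m) = (D - 4) + (-3*m + 9*((m + D)/(D + m))) = (-4 + D) + (-3*m + 9*((D + m)/(D + m))) = (-4 + D) + (-3*m + 9*1) = (-4 + D) + (-3*m + 9) = (-4 + D) + (9 - 3*m) = 5 + D - 3*m)
-275*X(-39, -19) = -275*(5 - 39 - 3*(-19)) = -275*(5 - 39 + 57) = -275*23 = -6325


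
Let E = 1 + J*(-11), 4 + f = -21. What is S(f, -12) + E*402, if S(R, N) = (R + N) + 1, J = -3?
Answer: 13632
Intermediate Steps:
f = -25 (f = -4 - 21 = -25)
S(R, N) = 1 + N + R (S(R, N) = (N + R) + 1 = 1 + N + R)
E = 34 (E = 1 - 3*(-11) = 1 + 33 = 34)
S(f, -12) + E*402 = (1 - 12 - 25) + 34*402 = -36 + 13668 = 13632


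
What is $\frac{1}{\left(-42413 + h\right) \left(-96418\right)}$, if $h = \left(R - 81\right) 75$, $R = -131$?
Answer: $\frac{1}{5622422834} \approx 1.7786 \cdot 10^{-10}$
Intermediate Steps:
$h = -15900$ ($h = \left(-131 - 81\right) 75 = \left(-212\right) 75 = -15900$)
$\frac{1}{\left(-42413 + h\right) \left(-96418\right)} = \frac{1}{\left(-42413 - 15900\right) \left(-96418\right)} = \frac{1}{-58313} \left(- \frac{1}{96418}\right) = \left(- \frac{1}{58313}\right) \left(- \frac{1}{96418}\right) = \frac{1}{5622422834}$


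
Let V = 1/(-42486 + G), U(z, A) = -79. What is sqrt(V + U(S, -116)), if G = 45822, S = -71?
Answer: I*sqrt(219794862)/1668 ≈ 8.8882*I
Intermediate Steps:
V = 1/3336 (V = 1/(-42486 + 45822) = 1/3336 ≈ 0.00029976)
sqrt(V + U(S, -116)) = sqrt(1/3336 - 79) = sqrt(-263543/3336) = I*sqrt(219794862)/1668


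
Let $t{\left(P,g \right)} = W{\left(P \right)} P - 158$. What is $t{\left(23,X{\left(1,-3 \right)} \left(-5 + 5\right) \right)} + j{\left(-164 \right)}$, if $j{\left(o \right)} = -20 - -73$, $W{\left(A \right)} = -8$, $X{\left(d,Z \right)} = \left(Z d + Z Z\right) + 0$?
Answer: $-289$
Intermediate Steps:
$X{\left(d,Z \right)} = Z^{2} + Z d$ ($X{\left(d,Z \right)} = \left(Z d + Z^{2}\right) + 0 = \left(Z^{2} + Z d\right) + 0 = Z^{2} + Z d$)
$t{\left(P,g \right)} = -158 - 8 P$ ($t{\left(P,g \right)} = - 8 P - 158 = -158 - 8 P$)
$j{\left(o \right)} = 53$ ($j{\left(o \right)} = -20 + 73 = 53$)
$t{\left(23,X{\left(1,-3 \right)} \left(-5 + 5\right) \right)} + j{\left(-164 \right)} = \left(-158 - 184\right) + 53 = -342 + 53 = -289$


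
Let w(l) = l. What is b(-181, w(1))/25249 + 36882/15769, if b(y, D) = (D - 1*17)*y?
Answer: 976900642/398151481 ≈ 2.4536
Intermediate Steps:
b(y, D) = y*(-17 + D) (b(y, D) = (D - 17)*y = (-17 + D)*y = y*(-17 + D))
b(-181, w(1))/25249 + 36882/15769 = -181*(-17 + 1)/25249 + 36882/15769 = -181*(-16)*(1/25249) + 36882*(1/15769) = 2896*(1/25249) + 36882/15769 = 2896/25249 + 36882/15769 = 976900642/398151481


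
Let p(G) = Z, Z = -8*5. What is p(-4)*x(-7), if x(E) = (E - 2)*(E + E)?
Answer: -5040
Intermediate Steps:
Z = -40
x(E) = 2*E*(-2 + E) (x(E) = (-2 + E)*(2*E) = 2*E*(-2 + E))
p(G) = -40
p(-4)*x(-7) = -80*(-7)*(-2 - 7) = -80*(-7)*(-9) = -40*126 = -5040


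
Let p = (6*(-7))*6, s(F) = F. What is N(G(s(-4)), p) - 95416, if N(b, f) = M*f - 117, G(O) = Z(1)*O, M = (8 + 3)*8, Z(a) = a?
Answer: -117709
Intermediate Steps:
M = 88 (M = 11*8 = 88)
G(O) = O (G(O) = 1*O = O)
p = -252 (p = -42*6 = -252)
N(b, f) = -117 + 88*f (N(b, f) = 88*f - 117 = -117 + 88*f)
N(G(s(-4)), p) - 95416 = (-117 + 88*(-252)) - 95416 = (-117 - 22176) - 95416 = -22293 - 95416 = -117709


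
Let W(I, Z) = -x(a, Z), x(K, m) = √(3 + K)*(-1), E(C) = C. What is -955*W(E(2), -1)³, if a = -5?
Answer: 1910*I*√2 ≈ 2701.1*I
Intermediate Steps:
x(K, m) = -√(3 + K)
W(I, Z) = I*√2 (W(I, Z) = -(-1)*√(3 - 5) = -(-1)*√(-2) = -(-1)*I*√2 = I*√2)
-955*W(E(2), -1)³ = -955*(-2*I*√2) = -(-1910)*I*√2 = 1910*I*√2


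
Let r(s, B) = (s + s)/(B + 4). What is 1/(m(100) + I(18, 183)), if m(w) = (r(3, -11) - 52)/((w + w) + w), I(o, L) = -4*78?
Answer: -210/65557 ≈ -0.0032033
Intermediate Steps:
I(o, L) = -312
r(s, B) = 2*s/(4 + B) (r(s, B) = (2*s)/(4 + B) = 2*s/(4 + B))
m(w) = -370/(21*w) (m(w) = (2*3/(4 - 11) - 52)/((w + w) + w) = (2*3/(-7) - 52)/(2*w + w) = (2*3*(-⅐) - 52)/((3*w)) = (-6/7 - 52)*(1/(3*w)) = -370/(21*w))
1/(m(100) + I(18, 183)) = 1/(-370/21/100 - 312) = 1/(-370/21*1/100 - 312) = 1/(-37/210 - 312) = 1/(-65557/210) = -210/65557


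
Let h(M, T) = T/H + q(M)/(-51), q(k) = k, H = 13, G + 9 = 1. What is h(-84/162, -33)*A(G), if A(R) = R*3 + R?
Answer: 1448288/17901 ≈ 80.905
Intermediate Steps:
G = -8 (G = -9 + 1 = -8)
A(R) = 4*R (A(R) = 3*R + R = 4*R)
h(M, T) = -M/51 + T/13 (h(M, T) = T/13 + M/(-51) = T*(1/13) + M*(-1/51) = T/13 - M/51 = -M/51 + T/13)
h(-84/162, -33)*A(G) = (-(-28)/(17*162) + (1/13)*(-33))*(4*(-8)) = (-(-28)/(17*162) - 33/13)*(-32) = (-1/51*(-14/27) - 33/13)*(-32) = (14/1377 - 33/13)*(-32) = -45259/17901*(-32) = 1448288/17901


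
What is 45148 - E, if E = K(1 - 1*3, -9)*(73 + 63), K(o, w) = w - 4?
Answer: 46916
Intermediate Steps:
K(o, w) = -4 + w
E = -1768 (E = (-4 - 9)*(73 + 63) = -13*136 = -1768)
45148 - E = 45148 - 1*(-1768) = 45148 + 1768 = 46916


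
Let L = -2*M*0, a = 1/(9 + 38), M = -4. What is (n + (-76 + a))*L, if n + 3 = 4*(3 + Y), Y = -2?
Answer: 0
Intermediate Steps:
a = 1/47 ≈ 0.021277
n = 1 (n = -3 + 4*(3 - 2) = -3 + 4*1 = -3 + 4 = 1)
L = 0 (L = -2*(-4)*0 = 8*0 = 0)
(n + (-76 + a))*L = (1 + (-76 + 1/47))*0 = (1 - 3571/47)*0 = -3524/47*0 = 0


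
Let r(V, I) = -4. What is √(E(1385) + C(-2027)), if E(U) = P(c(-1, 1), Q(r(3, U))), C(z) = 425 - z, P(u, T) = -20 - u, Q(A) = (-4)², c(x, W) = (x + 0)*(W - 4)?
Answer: √2429 ≈ 49.285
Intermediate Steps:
c(x, W) = x*(-4 + W)
Q(A) = 16
E(U) = -23 (E(U) = -20 - (-1)*(-4 + 1) = -20 - (-1)*(-3) = -20 - 1*3 = -20 - 3 = -23)
√(E(1385) + C(-2027)) = √(-23 + (425 - 1*(-2027))) = √(-23 + (425 + 2027)) = √(-23 + 2452) = √2429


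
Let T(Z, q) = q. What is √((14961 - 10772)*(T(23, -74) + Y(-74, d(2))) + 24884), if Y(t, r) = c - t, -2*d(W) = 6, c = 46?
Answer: √217578 ≈ 466.45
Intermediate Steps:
d(W) = -3 (d(W) = -½*6 = -3)
Y(t, r) = 46 - t
√((14961 - 10772)*(T(23, -74) + Y(-74, d(2))) + 24884) = √((14961 - 10772)*(-74 + (46 - 1*(-74))) + 24884) = √(4189*(-74 + (46 + 74)) + 24884) = √(4189*(-74 + 120) + 24884) = √(4189*46 + 24884) = √(192694 + 24884) = √217578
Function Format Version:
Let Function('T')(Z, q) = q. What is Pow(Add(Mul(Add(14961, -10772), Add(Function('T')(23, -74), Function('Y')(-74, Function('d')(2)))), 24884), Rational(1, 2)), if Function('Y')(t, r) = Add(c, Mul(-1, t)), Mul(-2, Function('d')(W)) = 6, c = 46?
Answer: Pow(217578, Rational(1, 2)) ≈ 466.45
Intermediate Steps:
Function('d')(W) = -3 (Function('d')(W) = Mul(Rational(-1, 2), 6) = -3)
Function('Y')(t, r) = Add(46, Mul(-1, t))
Pow(Add(Mul(Add(14961, -10772), Add(Function('T')(23, -74), Function('Y')(-74, Function('d')(2)))), 24884), Rational(1, 2)) = Pow(Add(Mul(Add(14961, -10772), Add(-74, Add(46, Mul(-1, -74)))), 24884), Rational(1, 2)) = Pow(Add(Mul(4189, Add(-74, Add(46, 74))), 24884), Rational(1, 2)) = Pow(Add(Mul(4189, Add(-74, 120)), 24884), Rational(1, 2)) = Pow(Add(Mul(4189, 46), 24884), Rational(1, 2)) = Pow(Add(192694, 24884), Rational(1, 2)) = Pow(217578, Rational(1, 2))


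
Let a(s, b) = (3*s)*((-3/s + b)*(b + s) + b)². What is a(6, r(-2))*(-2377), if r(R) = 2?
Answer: -8386056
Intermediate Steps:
a(s, b) = 3*s*(b + (b + s)*(b - 3/s))² (a(s, b) = (3*s)*((b - 3/s)*(b + s) + b)² = (3*s)*((b + s)*(b - 3/s) + b)² = (3*s)*(b + (b + s)*(b - 3/s))² = 3*s*(b + (b + s)*(b - 3/s))²)
a(6, r(-2))*(-2377) = (3*(-3*2 - 3*6 + 2*6 + 2*6² + 6*2²)²/6)*(-2377) = (3*(⅙)*(-6 - 18 + 12 + 2*36 + 6*4)²)*(-2377) = (3*(⅙)*(-6 - 18 + 12 + 72 + 24)²)*(-2377) = (3*(⅙)*84²)*(-2377) = (3*(⅙)*7056)*(-2377) = 3528*(-2377) = -8386056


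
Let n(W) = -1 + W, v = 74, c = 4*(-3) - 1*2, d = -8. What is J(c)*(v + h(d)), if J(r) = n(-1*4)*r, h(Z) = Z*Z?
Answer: 9660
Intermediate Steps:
c = -14 (c = -12 - 2 = -14)
h(Z) = Z²
J(r) = -5*r (J(r) = (-1 - 1*4)*r = (-1 - 4)*r = -5*r)
J(c)*(v + h(d)) = (-5*(-14))*(74 + (-8)²) = 70*(74 + 64) = 70*138 = 9660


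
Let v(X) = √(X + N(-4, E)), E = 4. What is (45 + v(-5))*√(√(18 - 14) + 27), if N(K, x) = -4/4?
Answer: √29*(45 + I*√6) ≈ 242.33 + 13.191*I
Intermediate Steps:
N(K, x) = -1 (N(K, x) = -4*¼ = -1)
v(X) = √(-1 + X) (v(X) = √(X - 1) = √(-1 + X))
(45 + v(-5))*√(√(18 - 14) + 27) = (45 + √(-1 - 5))*√(√(18 - 14) + 27) = (45 + √(-6))*√(√4 + 27) = (45 + I*√6)*√(2 + 27) = (45 + I*√6)*√29 = √29*(45 + I*√6)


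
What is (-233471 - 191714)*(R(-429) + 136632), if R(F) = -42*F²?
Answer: 3228467971650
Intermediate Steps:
(-233471 - 191714)*(R(-429) + 136632) = (-233471 - 191714)*(-42*(-429)² + 136632) = -425185*(-42*184041 + 136632) = -425185*(-7729722 + 136632) = -425185*(-7593090) = 3228467971650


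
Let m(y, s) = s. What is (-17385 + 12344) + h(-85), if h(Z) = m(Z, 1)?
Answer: -5040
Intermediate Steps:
h(Z) = 1
(-17385 + 12344) + h(-85) = (-17385 + 12344) + 1 = -5041 + 1 = -5040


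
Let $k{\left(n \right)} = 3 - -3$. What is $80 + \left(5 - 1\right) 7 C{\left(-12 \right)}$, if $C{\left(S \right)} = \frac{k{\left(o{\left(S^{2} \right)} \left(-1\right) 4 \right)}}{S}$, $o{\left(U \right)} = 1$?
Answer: $66$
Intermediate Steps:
$k{\left(n \right)} = 6$ ($k{\left(n \right)} = 3 + 3 = 6$)
$C{\left(S \right)} = \frac{6}{S}$
$80 + \left(5 - 1\right) 7 C{\left(-12 \right)} = 80 + \left(5 - 1\right) 7 \frac{6}{-12} = 80 + 4 \cdot 7 \cdot 6 \left(- \frac{1}{12}\right) = 80 + 28 \left(- \frac{1}{2}\right) = 80 - 14 = 66$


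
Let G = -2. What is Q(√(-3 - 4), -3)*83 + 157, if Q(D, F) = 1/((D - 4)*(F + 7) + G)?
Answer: 33479/218 - 83*I*√7/109 ≈ 153.57 - 2.0147*I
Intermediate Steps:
Q(D, F) = 1/(-2 + (-4 + D)*(7 + F)) (Q(D, F) = 1/((D - 4)*(F + 7) - 2) = 1/((-4 + D)*(7 + F) - 2) = 1/(-2 + (-4 + D)*(7 + F)))
Q(√(-3 - 4), -3)*83 + 157 = 83/(-30 - 4*(-3) + 7*√(-3 - 4) + √(-3 - 4)*(-3)) + 157 = 83/(-30 + 12 + 7*√(-7) + √(-7)*(-3)) + 157 = 83/(-30 + 12 + 7*(I*√7) + (I*√7)*(-3)) + 157 = 83/(-30 + 12 + 7*I*√7 - 3*I*√7) + 157 = 83/(-18 + 4*I*√7) + 157 = 157 + 83/(-18 + 4*I*√7)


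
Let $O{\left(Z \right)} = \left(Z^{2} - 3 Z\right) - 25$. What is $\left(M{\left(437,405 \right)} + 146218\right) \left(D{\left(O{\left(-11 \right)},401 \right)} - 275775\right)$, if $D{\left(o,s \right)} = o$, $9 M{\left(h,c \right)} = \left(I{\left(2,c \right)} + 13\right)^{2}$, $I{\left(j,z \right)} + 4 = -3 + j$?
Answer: $- \frac{120919100932}{3} \approx -4.0306 \cdot 10^{10}$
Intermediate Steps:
$I{\left(j,z \right)} = -7 + j$ ($I{\left(j,z \right)} = -4 + \left(-3 + j\right) = -7 + j$)
$M{\left(h,c \right)} = \frac{64}{9}$ ($M{\left(h,c \right)} = \frac{\left(\left(-7 + 2\right) + 13\right)^{2}}{9} = \frac{\left(-5 + 13\right)^{2}}{9} = \frac{8^{2}}{9} = \frac{1}{9} \cdot 64 = \frac{64}{9}$)
$O{\left(Z \right)} = -25 + Z^{2} - 3 Z$
$\left(M{\left(437,405 \right)} + 146218\right) \left(D{\left(O{\left(-11 \right)},401 \right)} - 275775\right) = \left(\frac{64}{9} + 146218\right) \left(\left(-25 + \left(-11\right)^{2} - -33\right) - 275775\right) = \frac{1316026 \left(\left(-25 + 121 + 33\right) - 275775\right)}{9} = \frac{1316026 \left(129 - 275775\right)}{9} = \frac{1316026}{9} \left(-275646\right) = - \frac{120919100932}{3}$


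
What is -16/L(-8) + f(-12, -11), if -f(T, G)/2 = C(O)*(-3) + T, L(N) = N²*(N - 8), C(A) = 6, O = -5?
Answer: 3841/64 ≈ 60.016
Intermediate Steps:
L(N) = N²*(-8 + N)
f(T, G) = 36 - 2*T (f(T, G) = -2*(6*(-3) + T) = -2*(-18 + T) = 36 - 2*T)
-16/L(-8) + f(-12, -11) = -16/((-8)²*(-8 - 8)) + (36 - 2*(-12)) = -16/(64*(-16)) + (36 + 24) = -16/(-1024) + 60 = -1/1024*(-16) + 60 = 1/64 + 60 = 3841/64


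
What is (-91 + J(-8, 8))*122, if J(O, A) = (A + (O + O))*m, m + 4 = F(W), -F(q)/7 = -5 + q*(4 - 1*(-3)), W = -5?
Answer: -280478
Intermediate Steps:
F(q) = 35 - 49*q (F(q) = -7*(-5 + q*(4 - 1*(-3))) = -7*(-5 + q*(4 + 3)) = -7*(-5 + q*7) = -7*(-5 + 7*q) = 35 - 49*q)
m = 276 (m = -4 + (35 - 49*(-5)) = -4 + (35 + 245) = -4 + 280 = 276)
J(O, A) = 276*A + 552*O (J(O, A) = (A + (O + O))*276 = (A + 2*O)*276 = 276*A + 552*O)
(-91 + J(-8, 8))*122 = (-91 + (276*8 + 552*(-8)))*122 = (-91 + (2208 - 4416))*122 = (-91 - 2208)*122 = -2299*122 = -280478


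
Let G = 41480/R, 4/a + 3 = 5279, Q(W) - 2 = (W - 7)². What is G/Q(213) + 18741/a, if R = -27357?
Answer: 14349307400577617/580488183 ≈ 2.4719e+7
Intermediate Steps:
Q(W) = 2 + (-7 + W)² (Q(W) = 2 + (W - 7)² = 2 + (-7 + W)²)
a = 1/1319 (a = 4/(-3 + 5279) = 4/5276 = 4*(1/5276) = 1/1319 ≈ 0.00075815)
G = -41480/27357 (G = 41480/(-27357) = 41480*(-1/27357) = -41480/27357 ≈ -1.5162)
G/Q(213) + 18741/a = -41480/(27357*(2 + (-7 + 213)²)) + 18741/(1/1319) = -41480/(27357*(2 + 206²)) + 18741*1319 = -41480/(27357*(2 + 42436)) + 24719379 = -41480/27357/42438 + 24719379 = -41480/27357*1/42438 + 24719379 = -20740/580488183 + 24719379 = 14349307400577617/580488183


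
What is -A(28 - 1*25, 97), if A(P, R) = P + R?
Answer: -100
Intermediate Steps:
-A(28 - 1*25, 97) = -((28 - 1*25) + 97) = -((28 - 25) + 97) = -(3 + 97) = -1*100 = -100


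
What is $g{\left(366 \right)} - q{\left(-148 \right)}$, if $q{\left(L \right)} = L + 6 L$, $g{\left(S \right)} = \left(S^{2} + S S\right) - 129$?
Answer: $268819$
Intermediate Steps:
$g{\left(S \right)} = -129 + 2 S^{2}$ ($g{\left(S \right)} = \left(S^{2} + S^{2}\right) - 129 = 2 S^{2} - 129 = -129 + 2 S^{2}$)
$q{\left(L \right)} = 7 L$
$g{\left(366 \right)} - q{\left(-148 \right)} = \left(-129 + 2 \cdot 366^{2}\right) - 7 \left(-148\right) = \left(-129 + 2 \cdot 133956\right) - -1036 = \left(-129 + 267912\right) + 1036 = 267783 + 1036 = 268819$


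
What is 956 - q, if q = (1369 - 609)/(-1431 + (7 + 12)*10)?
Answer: 1187156/1241 ≈ 956.61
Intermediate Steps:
q = -760/1241 (q = 760/(-1431 + 19*10) = 760/(-1431 + 190) = 760/(-1241) = 760*(-1/1241) = -760/1241 ≈ -0.61241)
956 - q = 956 - 1*(-760/1241) = 956 + 760/1241 = 1187156/1241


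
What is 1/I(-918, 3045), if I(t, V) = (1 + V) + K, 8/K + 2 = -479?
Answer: 481/1465118 ≈ 0.00032830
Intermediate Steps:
K = -8/481 (K = 8/(-2 - 479) = 8/(-481) = 8*(-1/481) = -8/481 ≈ -0.016632)
I(t, V) = 473/481 + V (I(t, V) = (1 + V) - 8/481 = 473/481 + V)
1/I(-918, 3045) = 1/(473/481 + 3045) = 1/(1465118/481) = 481/1465118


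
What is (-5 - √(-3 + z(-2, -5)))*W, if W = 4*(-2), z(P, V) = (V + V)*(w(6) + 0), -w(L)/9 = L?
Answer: 40 + 8*√537 ≈ 225.39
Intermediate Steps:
w(L) = -9*L
z(P, V) = -108*V (z(P, V) = (V + V)*(-9*6 + 0) = (2*V)*(-54 + 0) = (2*V)*(-54) = -108*V)
W = -8
(-5 - √(-3 + z(-2, -5)))*W = (-5 - √(-3 - 108*(-5)))*(-8) = (-5 - √(-3 + 540))*(-8) = (-5 - √537)*(-8) = 40 + 8*√537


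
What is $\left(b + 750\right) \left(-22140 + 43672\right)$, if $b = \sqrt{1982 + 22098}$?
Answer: $16149000 + 86128 \sqrt{1505} \approx 1.949 \cdot 10^{7}$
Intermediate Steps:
$b = 4 \sqrt{1505}$ ($b = \sqrt{24080} = 4 \sqrt{1505} \approx 155.18$)
$\left(b + 750\right) \left(-22140 + 43672\right) = \left(4 \sqrt{1505} + 750\right) \left(-22140 + 43672\right) = \left(750 + 4 \sqrt{1505}\right) 21532 = 16149000 + 86128 \sqrt{1505}$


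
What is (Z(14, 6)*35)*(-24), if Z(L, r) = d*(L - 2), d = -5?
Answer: 50400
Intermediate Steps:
Z(L, r) = 10 - 5*L (Z(L, r) = -5*(L - 2) = -5*(-2 + L) = 10 - 5*L)
(Z(14, 6)*35)*(-24) = ((10 - 5*14)*35)*(-24) = ((10 - 70)*35)*(-24) = -60*35*(-24) = -2100*(-24) = 50400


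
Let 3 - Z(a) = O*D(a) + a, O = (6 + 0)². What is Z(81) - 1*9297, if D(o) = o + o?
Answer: -15207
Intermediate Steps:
D(o) = 2*o
O = 36 (O = 6² = 36)
Z(a) = 3 - 73*a (Z(a) = 3 - (36*(2*a) + a) = 3 - (72*a + a) = 3 - 73*a)
Z(81) - 1*9297 = (3 - 73*81) - 1*9297 = (3 - 5913) - 9297 = -5910 - 9297 = -15207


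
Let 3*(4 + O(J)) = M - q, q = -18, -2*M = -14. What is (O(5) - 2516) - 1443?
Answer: -11864/3 ≈ -3954.7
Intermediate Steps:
M = 7 (M = -½*(-14) = 7)
O(J) = 13/3 (O(J) = -4 + (7 - 1*(-18))/3 = -4 + (7 + 18)/3 = -4 + (⅓)*25 = -4 + 25/3 = 13/3)
(O(5) - 2516) - 1443 = (13/3 - 2516) - 1443 = -7535/3 - 1443 = -11864/3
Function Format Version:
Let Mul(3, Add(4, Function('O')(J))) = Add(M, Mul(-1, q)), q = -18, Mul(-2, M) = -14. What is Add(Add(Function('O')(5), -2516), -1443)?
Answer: Rational(-11864, 3) ≈ -3954.7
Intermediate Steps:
M = 7 (M = Mul(Rational(-1, 2), -14) = 7)
Function('O')(J) = Rational(13, 3) (Function('O')(J) = Add(-4, Mul(Rational(1, 3), Add(7, Mul(-1, -18)))) = Add(-4, Mul(Rational(1, 3), Add(7, 18))) = Add(-4, Mul(Rational(1, 3), 25)) = Add(-4, Rational(25, 3)) = Rational(13, 3))
Add(Add(Function('O')(5), -2516), -1443) = Add(Add(Rational(13, 3), -2516), -1443) = Add(Rational(-7535, 3), -1443) = Rational(-11864, 3)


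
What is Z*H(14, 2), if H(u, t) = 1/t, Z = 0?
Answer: 0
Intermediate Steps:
Z*H(14, 2) = 0/2 = 0*(1/2) = 0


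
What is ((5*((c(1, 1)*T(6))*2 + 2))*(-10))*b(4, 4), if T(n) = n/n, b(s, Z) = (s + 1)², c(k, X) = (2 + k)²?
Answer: -25000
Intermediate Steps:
b(s, Z) = (1 + s)²
T(n) = 1
((5*((c(1, 1)*T(6))*2 + 2))*(-10))*b(4, 4) = ((5*(((2 + 1)²*1)*2 + 2))*(-10))*(1 + 4)² = ((5*((3²*1)*2 + 2))*(-10))*5² = ((5*((9*1)*2 + 2))*(-10))*25 = ((5*(9*2 + 2))*(-10))*25 = ((5*(18 + 2))*(-10))*25 = ((5*20)*(-10))*25 = (100*(-10))*25 = -1000*25 = -25000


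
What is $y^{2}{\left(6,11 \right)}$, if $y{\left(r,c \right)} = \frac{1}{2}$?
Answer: $\frac{1}{4} \approx 0.25$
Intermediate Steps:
$y{\left(r,c \right)} = \frac{1}{2}$
$y^{2}{\left(6,11 \right)} = \left(\frac{1}{2}\right)^{2} = \frac{1}{4}$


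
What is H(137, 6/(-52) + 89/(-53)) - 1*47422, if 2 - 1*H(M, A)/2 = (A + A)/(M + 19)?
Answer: -2548335683/53742 ≈ -47418.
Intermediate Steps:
H(M, A) = 4 - 4*A/(19 + M) (H(M, A) = 4 - 2*(A + A)/(M + 19) = 4 - 2*2*A/(19 + M) = 4 - 4*A/(19 + M))
H(137, 6/(-52) + 89/(-53)) - 1*47422 = 4*(19 + 137 - (6/(-52) + 89/(-53)))/(19 + 137) - 1*47422 = 4*(19 + 137 - (6*(-1/52) + 89*(-1/53)))/156 - 47422 = 4*(1/156)*(19 + 137 - (-3/26 - 89/53)) - 47422 = 4*(1/156)*(19 + 137 - 1*(-2473/1378)) - 47422 = 4*(1/156)*(19 + 137 + 2473/1378) - 47422 = 4*(1/156)*(217441/1378) - 47422 = 217441/53742 - 47422 = -2548335683/53742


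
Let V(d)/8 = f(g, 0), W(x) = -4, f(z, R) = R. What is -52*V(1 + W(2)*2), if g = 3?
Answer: 0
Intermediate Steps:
V(d) = 0 (V(d) = 8*0 = 0)
-52*V(1 + W(2)*2) = -52*0 = 0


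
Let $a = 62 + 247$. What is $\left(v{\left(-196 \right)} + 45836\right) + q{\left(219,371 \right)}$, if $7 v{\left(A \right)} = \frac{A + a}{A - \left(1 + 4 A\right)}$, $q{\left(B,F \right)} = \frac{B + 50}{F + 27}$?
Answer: $\frac{74960519647}{1635382} \approx 45837.0$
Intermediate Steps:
$q{\left(B,F \right)} = \frac{50 + B}{27 + F}$
$a = 309$
$v{\left(A \right)} = \frac{309 + A}{7 \left(-1 - 3 A\right)}$ ($v{\left(A \right)} = \frac{\left(A + 309\right) \frac{1}{A - \left(1 + 4 A\right)}}{7} = \frac{\left(309 + A\right) \frac{1}{-1 - 3 A}}{7} = \frac{\frac{1}{-1 - 3 A} \left(309 + A\right)}{7} = \frac{309 + A}{7 \left(-1 - 3 A\right)}$)
$\left(v{\left(-196 \right)} + 45836\right) + q{\left(219,371 \right)} = \left(\frac{-309 - -196}{7 \left(1 + 3 \left(-196\right)\right)} + 45836\right) + \frac{50 + 219}{27 + 371} = \left(\frac{-309 + 196}{7 \left(1 - 588\right)} + 45836\right) + \frac{1}{398} \cdot 269 = \left(\frac{1}{7} \frac{1}{-587} \left(-113\right) + 45836\right) + \frac{1}{398} \cdot 269 = \left(\frac{1}{7} \left(- \frac{1}{587}\right) \left(-113\right) + 45836\right) + \frac{269}{398} = \left(\frac{113}{4109} + 45836\right) + \frac{269}{398} = \frac{188340237}{4109} + \frac{269}{398} = \frac{74960519647}{1635382}$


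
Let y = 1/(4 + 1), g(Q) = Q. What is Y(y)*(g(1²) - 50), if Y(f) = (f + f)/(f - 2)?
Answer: 98/9 ≈ 10.889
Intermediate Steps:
y = ⅕ (y = 1/5 = ⅕ ≈ 0.20000)
Y(f) = 2*f/(-2 + f) (Y(f) = (2*f)/(-2 + f) = 2*f/(-2 + f))
Y(y)*(g(1²) - 50) = (2*(⅕)/(-2 + ⅕))*(1² - 50) = (2*(⅕)/(-9/5))*(1 - 50) = (2*(⅕)*(-5/9))*(-49) = -2/9*(-49) = 98/9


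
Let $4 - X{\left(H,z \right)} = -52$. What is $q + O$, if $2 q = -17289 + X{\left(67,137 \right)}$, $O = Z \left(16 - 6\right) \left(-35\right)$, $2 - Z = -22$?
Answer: $- \frac{34033}{2} \approx -17017.0$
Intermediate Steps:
$X{\left(H,z \right)} = 56$ ($X{\left(H,z \right)} = 4 - -52 = 4 + 52 = 56$)
$Z = 24$ ($Z = 2 - -22 = 2 + 22 = 24$)
$O = -8400$ ($O = 24 \left(16 - 6\right) \left(-35\right) = 24 \cdot 10 \left(-35\right) = 240 \left(-35\right) = -8400$)
$q = - \frac{17233}{2}$ ($q = \frac{-17289 + 56}{2} = \frac{1}{2} \left(-17233\right) = - \frac{17233}{2} \approx -8616.5$)
$q + O = - \frac{17233}{2} - 8400 = - \frac{34033}{2}$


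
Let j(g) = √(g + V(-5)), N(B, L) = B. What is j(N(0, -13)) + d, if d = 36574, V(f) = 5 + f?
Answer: 36574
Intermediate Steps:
j(g) = √g (j(g) = √(g + (5 - 5)) = √(g + 0) = √g)
j(N(0, -13)) + d = √0 + 36574 = 0 + 36574 = 36574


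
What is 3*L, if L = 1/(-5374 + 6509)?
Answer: 3/1135 ≈ 0.0026432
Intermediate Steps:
L = 1/1135 ≈ 0.00088106
3*L = 3*(1/1135) = 3/1135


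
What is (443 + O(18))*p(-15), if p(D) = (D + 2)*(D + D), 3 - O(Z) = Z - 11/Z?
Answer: 501475/3 ≈ 1.6716e+5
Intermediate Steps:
O(Z) = 3 - Z + 11/Z (O(Z) = 3 - (Z - 11/Z) = 3 + (-Z + 11/Z) = 3 - Z + 11/Z)
p(D) = 2*D*(2 + D) (p(D) = (2 + D)*(2*D) = 2*D*(2 + D))
(443 + O(18))*p(-15) = (443 + (3 - 1*18 + 11/18))*(2*(-15)*(2 - 15)) = (443 + (3 - 18 + 11*(1/18)))*(2*(-15)*(-13)) = (443 + (3 - 18 + 11/18))*390 = (443 - 259/18)*390 = (7715/18)*390 = 501475/3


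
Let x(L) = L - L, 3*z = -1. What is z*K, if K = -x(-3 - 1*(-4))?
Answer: 0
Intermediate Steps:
z = -⅓ (z = (⅓)*(-1) = -⅓ ≈ -0.33333)
x(L) = 0
K = 0 (K = -1*0 = 0)
z*K = -⅓*0 = 0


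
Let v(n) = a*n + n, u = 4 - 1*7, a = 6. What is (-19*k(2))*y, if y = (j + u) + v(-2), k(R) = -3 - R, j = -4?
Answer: -1995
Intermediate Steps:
u = -3 (u = 4 - 7 = -3)
v(n) = 7*n (v(n) = 6*n + n = 7*n)
y = -21 (y = (-4 - 3) + 7*(-2) = -7 - 14 = -21)
(-19*k(2))*y = -19*(-3 - 1*2)*(-21) = -19*(-3 - 2)*(-21) = -19*(-5)*(-21) = 95*(-21) = -1995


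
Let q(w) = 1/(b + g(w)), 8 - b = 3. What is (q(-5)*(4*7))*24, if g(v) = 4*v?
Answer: -224/5 ≈ -44.800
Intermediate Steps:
b = 5 (b = 8 - 1*3 = 8 - 3 = 5)
q(w) = 1/(5 + 4*w)
(q(-5)*(4*7))*24 = ((4*7)/(5 + 4*(-5)))*24 = (28/(5 - 20))*24 = (28/(-15))*24 = -1/15*28*24 = -28/15*24 = -224/5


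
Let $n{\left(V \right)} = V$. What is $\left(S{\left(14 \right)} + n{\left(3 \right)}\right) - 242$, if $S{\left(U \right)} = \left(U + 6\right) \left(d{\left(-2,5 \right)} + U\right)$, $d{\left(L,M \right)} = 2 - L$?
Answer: $121$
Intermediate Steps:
$S{\left(U \right)} = \left(4 + U\right) \left(6 + U\right)$ ($S{\left(U \right)} = \left(U + 6\right) \left(\left(2 - -2\right) + U\right) = \left(6 + U\right) \left(\left(2 + 2\right) + U\right) = \left(6 + U\right) \left(4 + U\right) = \left(4 + U\right) \left(6 + U\right)$)
$\left(S{\left(14 \right)} + n{\left(3 \right)}\right) - 242 = \left(\left(24 + 14^{2} + 10 \cdot 14\right) + 3\right) - 242 = \left(\left(24 + 196 + 140\right) + 3\right) - 242 = \left(360 + 3\right) - 242 = 363 - 242 = 121$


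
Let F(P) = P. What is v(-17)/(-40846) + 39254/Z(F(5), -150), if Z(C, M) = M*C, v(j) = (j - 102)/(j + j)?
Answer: -1603371509/30634500 ≈ -52.339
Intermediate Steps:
v(j) = (-102 + j)/(2*j) (v(j) = (-102 + j)/((2*j)) = (-102 + j)*(1/(2*j)) = (-102 + j)/(2*j))
Z(C, M) = C*M
v(-17)/(-40846) + 39254/Z(F(5), -150) = ((1/2)*(-102 - 17)/(-17))/(-40846) + 39254/((5*(-150))) = ((1/2)*(-1/17)*(-119))*(-1/40846) + 39254/(-750) = (7/2)*(-1/40846) + 39254*(-1/750) = -7/81692 - 19627/375 = -1603371509/30634500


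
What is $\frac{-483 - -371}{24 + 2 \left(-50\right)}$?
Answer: $\frac{28}{19} \approx 1.4737$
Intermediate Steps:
$\frac{-483 - -371}{24 + 2 \left(-50\right)} = \frac{-483 + 371}{24 - 100} = - \frac{112}{-76} = \left(-112\right) \left(- \frac{1}{76}\right) = \frac{28}{19}$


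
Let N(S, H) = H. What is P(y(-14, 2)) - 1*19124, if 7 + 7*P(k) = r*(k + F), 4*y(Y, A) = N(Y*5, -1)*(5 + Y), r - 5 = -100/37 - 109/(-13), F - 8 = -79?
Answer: -18499175/962 ≈ -19230.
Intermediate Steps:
F = -71 (F = 8 - 79 = -71)
r = 5138/481 (r = 5 + (-100/37 - 109/(-13)) = 5 + (-100*1/37 - 109*(-1/13)) = 5 + (-100/37 + 109/13) = 5 + 2733/481 = 5138/481 ≈ 10.682)
y(Y, A) = -5/4 - Y/4 (y(Y, A) = (-(5 + Y))/4 = (-5 - Y)/4 = -5/4 - Y/4)
P(k) = -52595/481 + 734*k/481 (P(k) = -1 + (5138*(k - 71)/481)/7 = -1 + (5138*(-71 + k)/481)/7 = -1 + (-364798/481 + 5138*k/481)/7 = -1 + (-52114/481 + 734*k/481) = -52595/481 + 734*k/481)
P(y(-14, 2)) - 1*19124 = (-52595/481 + 734*(-5/4 - ¼*(-14))/481) - 1*19124 = (-52595/481 + 734*(-5/4 + 7/2)/481) - 19124 = (-52595/481 + (734/481)*(9/4)) - 19124 = (-52595/481 + 3303/962) - 19124 = -101887/962 - 19124 = -18499175/962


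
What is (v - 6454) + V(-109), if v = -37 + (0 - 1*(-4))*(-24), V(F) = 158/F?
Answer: -718141/109 ≈ -6588.5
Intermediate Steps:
v = -133 (v = -37 + (0 + 4)*(-24) = -37 + 4*(-24) = -37 - 96 = -133)
(v - 6454) + V(-109) = (-133 - 6454) + 158/(-109) = -6587 + 158*(-1/109) = -6587 - 158/109 = -718141/109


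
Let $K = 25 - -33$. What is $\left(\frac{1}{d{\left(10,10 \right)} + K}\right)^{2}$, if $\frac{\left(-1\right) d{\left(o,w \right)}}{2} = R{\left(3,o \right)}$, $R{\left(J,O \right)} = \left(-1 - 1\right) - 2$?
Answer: $\frac{1}{4356} \approx 0.00022957$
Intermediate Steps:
$R{\left(J,O \right)} = -4$ ($R{\left(J,O \right)} = -2 - 2 = -4$)
$d{\left(o,w \right)} = 8$ ($d{\left(o,w \right)} = \left(-2\right) \left(-4\right) = 8$)
$K = 58$ ($K = 25 + 33 = 58$)
$\left(\frac{1}{d{\left(10,10 \right)} + K}\right)^{2} = \left(\frac{1}{8 + 58}\right)^{2} = \left(\frac{1}{66}\right)^{2} = \frac{1}{4356}$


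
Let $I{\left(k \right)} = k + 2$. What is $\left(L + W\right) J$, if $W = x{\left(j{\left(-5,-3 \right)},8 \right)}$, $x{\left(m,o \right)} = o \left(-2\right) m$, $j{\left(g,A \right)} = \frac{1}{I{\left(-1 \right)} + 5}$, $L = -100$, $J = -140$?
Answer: $\frac{43120}{3} \approx 14373.0$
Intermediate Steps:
$I{\left(k \right)} = 2 + k$
$j{\left(g,A \right)} = \frac{1}{6}$ ($j{\left(g,A \right)} = \frac{1}{\left(2 - 1\right) + 5} = \frac{1}{1 + 5} = \frac{1}{6}$)
$x{\left(m,o \right)} = - 2 m o$ ($x{\left(m,o \right)} = - 2 o m = - 2 m o$)
$W = - \frac{8}{3}$ ($W = \left(-2\right) \frac{1}{6} \cdot 8 = - \frac{8}{3} \approx -2.6667$)
$\left(L + W\right) J = \left(-100 - \frac{8}{3}\right) \left(-140\right) = \left(- \frac{308}{3}\right) \left(-140\right) = \frac{43120}{3}$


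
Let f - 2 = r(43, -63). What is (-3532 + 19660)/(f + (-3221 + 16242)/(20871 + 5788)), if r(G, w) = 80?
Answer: 429956352/2199059 ≈ 195.52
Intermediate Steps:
f = 82 (f = 2 + 80 = 82)
(-3532 + 19660)/(f + (-3221 + 16242)/(20871 + 5788)) = (-3532 + 19660)/(82 + (-3221 + 16242)/(20871 + 5788)) = 16128/(82 + 13021/26659) = 16128/(2199059/26659) = 16128*(26659/2199059) = 429956352/2199059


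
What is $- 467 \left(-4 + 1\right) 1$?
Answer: $1401$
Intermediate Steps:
$- 467 \left(-4 + 1\right) 1 = - 467 \left(\left(-3\right) 1\right) = \left(-467\right) \left(-3\right) = 1401$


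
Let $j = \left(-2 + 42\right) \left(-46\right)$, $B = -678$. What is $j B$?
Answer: $1247520$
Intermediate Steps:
$j = -1840$ ($j = 40 \left(-46\right) = -1840$)
$j B = \left(-1840\right) \left(-678\right) = 1247520$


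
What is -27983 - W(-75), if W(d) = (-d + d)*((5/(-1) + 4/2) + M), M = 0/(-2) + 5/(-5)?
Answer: -27983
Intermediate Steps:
M = -1 (M = 0*(-½) + 5*(-⅕) = 0 - 1 = -1)
W(d) = 0 (W(d) = (-d + d)*((5/(-1) + 4/2) - 1) = 0*((5*(-1) + 4*(½)) - 1) = 0*((-5 + 2) - 1) = 0*(-3 - 1) = 0*(-4) = 0)
-27983 - W(-75) = -27983 - 1*0 = -27983 + 0 = -27983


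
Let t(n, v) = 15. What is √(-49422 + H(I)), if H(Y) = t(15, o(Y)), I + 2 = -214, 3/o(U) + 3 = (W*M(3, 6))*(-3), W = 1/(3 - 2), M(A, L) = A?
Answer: I*√49407 ≈ 222.28*I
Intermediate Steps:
W = 1 (W = 1/1 = 1)
o(U) = -¼ (o(U) = 3/(-3 + (1*3)*(-3)) = 3/(-3 + 3*(-3)) = 3/(-3 - 9) = 3/(-12) = 3*(-1/12) = -¼)
I = -216 (I = -2 - 214 = -216)
H(Y) = 15
√(-49422 + H(I)) = √(-49422 + 15) = √(-49407) = I*√49407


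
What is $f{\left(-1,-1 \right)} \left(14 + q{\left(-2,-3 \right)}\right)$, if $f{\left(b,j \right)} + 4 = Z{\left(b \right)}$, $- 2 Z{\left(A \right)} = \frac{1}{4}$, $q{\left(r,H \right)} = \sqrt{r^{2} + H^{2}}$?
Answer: $- \frac{231}{4} - \frac{33 \sqrt{13}}{8} \approx -72.623$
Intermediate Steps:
$q{\left(r,H \right)} = \sqrt{H^{2} + r^{2}}$
$Z{\left(A \right)} = - \frac{1}{8}$ ($Z{\left(A \right)} = - \frac{1}{2 \cdot 4} = \left(- \frac{1}{2}\right) \frac{1}{4} = - \frac{1}{8}$)
$f{\left(b,j \right)} = - \frac{33}{8}$ ($f{\left(b,j \right)} = -4 - \frac{1}{8} = - \frac{33}{8}$)
$f{\left(-1,-1 \right)} \left(14 + q{\left(-2,-3 \right)}\right) = - \frac{33 \left(14 + \sqrt{\left(-3\right)^{2} + \left(-2\right)^{2}}\right)}{8} = - \frac{33 \left(14 + \sqrt{9 + 4}\right)}{8} = - \frac{33 \left(14 + \sqrt{13}\right)}{8} = - \frac{231}{4} - \frac{33 \sqrt{13}}{8}$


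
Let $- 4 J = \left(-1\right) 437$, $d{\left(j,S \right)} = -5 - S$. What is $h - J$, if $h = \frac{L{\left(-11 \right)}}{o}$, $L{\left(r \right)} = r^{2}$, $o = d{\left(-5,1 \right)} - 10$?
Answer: $- \frac{1869}{16} \approx -116.81$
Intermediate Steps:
$o = -16$ ($o = \left(-5 - 1\right) - 10 = -6 - 10 = -16$)
$J = \frac{437}{4}$ ($J = - \frac{\left(-1\right) 437}{4} = \left(- \frac{1}{4}\right) \left(-437\right) = \frac{437}{4} \approx 109.25$)
$h = - \frac{121}{16}$ ($h = \frac{\left(-11\right)^{2}}{-16} = 121 \left(- \frac{1}{16}\right) = - \frac{121}{16} \approx -7.5625$)
$h - J = - \frac{121}{16} - \frac{437}{4} = - \frac{1869}{16}$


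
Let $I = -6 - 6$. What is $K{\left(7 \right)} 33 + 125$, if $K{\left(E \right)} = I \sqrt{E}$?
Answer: $125 - 396 \sqrt{7} \approx -922.72$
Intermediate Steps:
$I = -12$
$K{\left(E \right)} = - 12 \sqrt{E}$
$K{\left(7 \right)} 33 + 125 = - 12 \sqrt{7} \cdot 33 + 125 = - 396 \sqrt{7} + 125 = 125 - 396 \sqrt{7}$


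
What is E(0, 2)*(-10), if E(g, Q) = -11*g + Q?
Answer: -20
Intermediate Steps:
E(g, Q) = Q - 11*g
E(0, 2)*(-10) = (2 - 11*0)*(-10) = (2 + 0)*(-10) = 2*(-10) = -20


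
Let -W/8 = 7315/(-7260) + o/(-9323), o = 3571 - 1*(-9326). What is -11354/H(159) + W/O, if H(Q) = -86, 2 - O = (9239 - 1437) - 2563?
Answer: 9146587165673/69282037869 ≈ 132.02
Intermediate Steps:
O = -5237 (O = 2 - ((9239 - 1437) - 2563) = 2 - (7802 - 2563) = 2 - 1*5239 = 2 - 5239 = -5237)
o = 12897 (o = 3571 + 9326 = 12897)
W = 5884726/307659 (W = -8*(7315/(-7260) + 12897/(-9323)) = -8*(7315*(-1/7260) + 12897*(-1/9323)) = -8*(-133/132 - 12897/9323) = -8*(-2942363/1230636) = 5884726/307659 ≈ 19.127)
-11354/H(159) + W/O = -11354/(-86) + (5884726/307659)/(-5237) = -11354*(-1/86) + (5884726/307659)*(-1/5237) = 5677/43 - 5884726/1611210183 = 9146587165673/69282037869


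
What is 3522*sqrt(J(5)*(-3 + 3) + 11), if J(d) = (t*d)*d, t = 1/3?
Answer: 3522*sqrt(11) ≈ 11681.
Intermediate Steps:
t = 1/3 ≈ 0.33333
J(d) = d**2/3 (J(d) = (d/3)*d = d**2/3)
3522*sqrt(J(5)*(-3 + 3) + 11) = 3522*sqrt(((1/3)*5**2)*(-3 + 3) + 11) = 3522*sqrt(((1/3)*25)*0 + 11) = 3522*sqrt((25/3)*0 + 11) = 3522*sqrt(0 + 11) = 3522*sqrt(11)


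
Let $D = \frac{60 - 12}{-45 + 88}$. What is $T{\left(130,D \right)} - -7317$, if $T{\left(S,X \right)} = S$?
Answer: $7447$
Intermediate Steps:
$D = \frac{48}{43} \approx 1.1163$
$T{\left(130,D \right)} - -7317 = 130 - -7317 = 130 + 7317 = 7447$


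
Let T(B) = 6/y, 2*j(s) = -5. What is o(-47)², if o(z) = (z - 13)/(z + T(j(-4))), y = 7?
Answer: 176400/104329 ≈ 1.6908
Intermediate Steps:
j(s) = -5/2 (j(s) = (½)*(-5) = -5/2)
T(B) = 6/7
o(z) = (-13 + z)/(6/7 + z) (o(z) = (z - 13)/(z + 6/7) = (-13 + z)/(6/7 + z))
o(-47)² = (7*(-13 - 47)/(6 + 7*(-47)))² = (7*(-60)/(6 - 329))² = (7*(-60)/(-323))² = (7*(-1/323)*(-60))² = (420/323)² = 176400/104329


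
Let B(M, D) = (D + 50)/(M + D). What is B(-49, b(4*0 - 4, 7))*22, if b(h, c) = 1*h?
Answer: -1012/53 ≈ -19.094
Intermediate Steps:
b(h, c) = h
B(M, D) = (50 + D)/(D + M)
B(-49, b(4*0 - 4, 7))*22 = ((50 + (4*0 - 4))/((4*0 - 4) - 49))*22 = ((50 + (0 - 4))/((0 - 4) - 49))*22 = ((50 - 4)/(-4 - 49))*22 = (46/(-53))*22 = -1/53*46*22 = -46/53*22 = -1012/53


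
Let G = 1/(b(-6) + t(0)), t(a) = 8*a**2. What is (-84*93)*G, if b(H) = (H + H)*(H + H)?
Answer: -217/4 ≈ -54.250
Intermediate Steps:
b(H) = 4*H**2 (b(H) = (2*H)*(2*H) = 4*H**2)
G = 1/144 (G = 1/(4*(-6)**2 + 8*0**2) = 1/(4*36 + 8*0) = 1/(144 + 0) = 1/144 ≈ 0.0069444)
(-84*93)*G = -84*93*(1/144) = -7812*1/144 = -217/4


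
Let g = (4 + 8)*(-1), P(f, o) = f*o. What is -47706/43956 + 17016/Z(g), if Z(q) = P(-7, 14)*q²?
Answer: -1644887/717948 ≈ -2.2911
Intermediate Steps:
g = -12 (g = 12*(-1) = -12)
Z(q) = -98*q² (Z(q) = (-7*14)*q² = -98*q²)
-47706/43956 + 17016/Z(g) = -47706/43956 + 17016/((-98*(-12)²)) = -47706*1/43956 + 17016/((-98*144)) = -7951/7326 + 17016/(-14112) = -7951/7326 + 17016*(-1/14112) = -7951/7326 - 709/588 = -1644887/717948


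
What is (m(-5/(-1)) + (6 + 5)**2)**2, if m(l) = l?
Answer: 15876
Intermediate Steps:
(m(-5/(-1)) + (6 + 5)**2)**2 = (-5/(-1) + (6 + 5)**2)**2 = (-5*(-1) + 11**2)**2 = (5 + 121)**2 = 126**2 = 15876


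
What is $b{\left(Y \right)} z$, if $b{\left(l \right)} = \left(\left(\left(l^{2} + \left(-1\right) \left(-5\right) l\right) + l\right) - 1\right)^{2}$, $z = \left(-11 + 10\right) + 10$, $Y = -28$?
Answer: $3404025$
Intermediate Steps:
$z = 9$ ($z = -1 + 10 = 9$)
$b{\left(l \right)} = \left(-1 + l^{2} + 6 l\right)^{2}$ ($b{\left(l \right)} = \left(\left(\left(l^{2} + 5 l\right) + l\right) - 1\right)^{2} = \left(\left(l^{2} + 6 l\right) - 1\right)^{2} = \left(-1 + l^{2} + 6 l\right)^{2}$)
$b{\left(Y \right)} z = \left(-1 + \left(-28\right)^{2} + 6 \left(-28\right)\right)^{2} \cdot 9 = \left(-1 + 784 - 168\right)^{2} \cdot 9 = 615^{2} \cdot 9 = 378225 \cdot 9 = 3404025$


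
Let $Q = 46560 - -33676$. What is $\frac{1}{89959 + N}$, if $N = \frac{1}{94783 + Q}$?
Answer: $\frac{175019}{15744534222} \approx 1.1116 \cdot 10^{-5}$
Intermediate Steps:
$Q = 80236$ ($Q = 46560 + 33676 = 80236$)
$N = \frac{1}{175019}$ ($N = \frac{1}{94783 + 80236} = \frac{1}{175019} \approx 5.7137 \cdot 10^{-6}$)
$\frac{1}{89959 + N} = \frac{1}{89959 + \frac{1}{175019}} = \frac{1}{\frac{15744534222}{175019}} = \frac{175019}{15744534222}$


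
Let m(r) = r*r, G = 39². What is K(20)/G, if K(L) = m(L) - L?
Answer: 380/1521 ≈ 0.24984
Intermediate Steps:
G = 1521
m(r) = r²
K(L) = L² - L
K(20)/G = (20*(-1 + 20))/1521 = (20*19)*(1/1521) = 380*(1/1521) = 380/1521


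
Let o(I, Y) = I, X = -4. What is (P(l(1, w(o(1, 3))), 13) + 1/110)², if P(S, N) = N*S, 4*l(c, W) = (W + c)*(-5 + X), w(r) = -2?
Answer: 41434969/48400 ≈ 856.09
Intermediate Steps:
l(c, W) = -9*W/4 - 9*c/4 (l(c, W) = ((W + c)*(-5 - 4))/4 = ((W + c)*(-9))/4 = (-9*W - 9*c)/4 = -9*W/4 - 9*c/4)
(P(l(1, w(o(1, 3))), 13) + 1/110)² = (13*(-9/4*(-2) - 9/4*1) + 1/110)² = (13*(9/2 - 9/4) + 1/110)² = (13*(9/4) + 1/110)² = (117/4 + 1/110)² = (6437/220)² = 41434969/48400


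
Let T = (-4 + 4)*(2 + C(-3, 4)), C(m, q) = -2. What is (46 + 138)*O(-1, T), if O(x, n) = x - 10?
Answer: -2024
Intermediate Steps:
T = 0 (T = (-4 + 4)*(2 - 2) = 0*0 = 0)
O(x, n) = -10 + x
(46 + 138)*O(-1, T) = (46 + 138)*(-10 - 1) = 184*(-11) = -2024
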